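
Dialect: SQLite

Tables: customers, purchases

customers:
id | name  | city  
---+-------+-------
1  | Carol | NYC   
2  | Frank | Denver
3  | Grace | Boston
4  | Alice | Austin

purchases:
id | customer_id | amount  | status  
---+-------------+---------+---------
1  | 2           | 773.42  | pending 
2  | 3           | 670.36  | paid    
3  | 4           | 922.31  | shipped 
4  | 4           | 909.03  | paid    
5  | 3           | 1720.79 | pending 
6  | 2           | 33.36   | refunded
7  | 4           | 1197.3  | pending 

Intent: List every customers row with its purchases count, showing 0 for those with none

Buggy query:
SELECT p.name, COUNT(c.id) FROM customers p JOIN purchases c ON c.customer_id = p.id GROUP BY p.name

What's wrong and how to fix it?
Bug: An inner join excludes parents with zero children

Fix: Use LEFT JOIN so parents without children still appear (COUNT(c.id) gives 0)

Corrected query:
SELECT p.name, COUNT(c.id) FROM customers p LEFT JOIN purchases c ON c.customer_id = p.id GROUP BY p.name

Result:
name  | COUNT(c.id)
------+------------
Alice | 3          
Carol | 0          
Frank | 2          
Grace | 2          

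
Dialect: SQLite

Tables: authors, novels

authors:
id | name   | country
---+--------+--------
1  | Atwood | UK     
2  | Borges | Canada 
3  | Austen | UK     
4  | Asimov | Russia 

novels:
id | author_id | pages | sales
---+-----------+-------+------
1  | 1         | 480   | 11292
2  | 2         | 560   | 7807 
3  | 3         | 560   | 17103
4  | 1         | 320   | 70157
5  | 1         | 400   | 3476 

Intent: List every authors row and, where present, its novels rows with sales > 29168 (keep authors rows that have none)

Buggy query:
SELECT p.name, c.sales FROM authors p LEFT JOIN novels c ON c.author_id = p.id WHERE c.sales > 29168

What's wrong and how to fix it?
Bug: Filtering c.sales in WHERE discards the NULL rows produced by LEFT JOIN, turning it into an inner join

Fix: Move the right-table condition into the ON clause so unmatched parents are kept

Corrected query:
SELECT p.name, c.sales FROM authors p LEFT JOIN novels c ON c.author_id = p.id AND c.sales > 29168

Result:
name   | sales
-------+------
Atwood | 70157
Borges | NULL 
Austen | NULL 
Asimov | NULL 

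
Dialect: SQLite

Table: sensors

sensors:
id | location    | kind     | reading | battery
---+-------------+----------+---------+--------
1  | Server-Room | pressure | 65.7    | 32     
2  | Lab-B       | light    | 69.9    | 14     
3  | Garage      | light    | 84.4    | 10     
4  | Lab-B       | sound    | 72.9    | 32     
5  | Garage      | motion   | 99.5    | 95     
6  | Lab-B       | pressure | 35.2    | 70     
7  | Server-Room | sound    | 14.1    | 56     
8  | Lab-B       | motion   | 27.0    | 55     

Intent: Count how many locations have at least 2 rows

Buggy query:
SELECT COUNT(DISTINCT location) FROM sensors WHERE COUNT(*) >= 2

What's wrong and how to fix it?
Bug: COUNT(*) cannot appear in WHERE; the per-group count doesn't exist yet

Fix: Use a subquery that GROUPs and filters with HAVING, then count its rows

Corrected query:
SELECT COUNT(*) FROM (SELECT location FROM sensors GROUP BY location HAVING COUNT(*) >= 2)

Result:
COUNT(*)
--------
3       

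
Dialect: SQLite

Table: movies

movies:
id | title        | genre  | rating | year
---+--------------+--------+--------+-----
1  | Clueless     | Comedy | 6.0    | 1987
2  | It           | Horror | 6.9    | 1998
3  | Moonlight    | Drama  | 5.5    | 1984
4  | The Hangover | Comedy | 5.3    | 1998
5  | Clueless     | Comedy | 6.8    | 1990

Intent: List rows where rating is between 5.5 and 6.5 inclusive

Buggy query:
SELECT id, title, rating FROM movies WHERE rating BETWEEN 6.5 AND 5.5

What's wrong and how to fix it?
Bug: BETWEEN expects the lower bound first; with 6.5 AND 5.5 the range is empty

Fix: Swap the bounds so the smaller value comes first

Corrected query:
SELECT id, title, rating FROM movies WHERE rating BETWEEN 5.5 AND 6.5

Result:
id | title     | rating
---+-----------+-------
1  | Clueless  | 6     
3  | Moonlight | 5.5   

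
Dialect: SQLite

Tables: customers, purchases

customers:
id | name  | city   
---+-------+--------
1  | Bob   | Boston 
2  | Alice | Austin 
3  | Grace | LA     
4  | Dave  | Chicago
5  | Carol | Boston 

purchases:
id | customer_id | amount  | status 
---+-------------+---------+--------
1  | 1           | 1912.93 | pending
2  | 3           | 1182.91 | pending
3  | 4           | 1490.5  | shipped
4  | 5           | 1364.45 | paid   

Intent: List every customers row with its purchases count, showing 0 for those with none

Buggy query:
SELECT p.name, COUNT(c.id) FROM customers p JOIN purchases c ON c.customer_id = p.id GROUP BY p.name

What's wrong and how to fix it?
Bug: INNER JOIN drops customers rows that have no matching purchases rows

Fix: Use LEFT JOIN so parents without children still appear (COUNT(c.id) gives 0)

Corrected query:
SELECT p.name, COUNT(c.id) FROM customers p LEFT JOIN purchases c ON c.customer_id = p.id GROUP BY p.name

Result:
name  | COUNT(c.id)
------+------------
Alice | 0          
Bob   | 1          
Carol | 1          
Dave  | 1          
Grace | 1          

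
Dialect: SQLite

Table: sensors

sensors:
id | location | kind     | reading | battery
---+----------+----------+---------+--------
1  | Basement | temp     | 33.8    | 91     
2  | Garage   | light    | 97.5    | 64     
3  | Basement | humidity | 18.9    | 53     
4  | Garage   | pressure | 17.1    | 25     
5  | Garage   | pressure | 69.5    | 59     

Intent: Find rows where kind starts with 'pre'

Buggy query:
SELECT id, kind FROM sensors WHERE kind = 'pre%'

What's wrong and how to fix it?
Bug: '=' compares the literal string including the % character; pattern matching needs LIKE

Fix: Replace '=' with LIKE so 'pre%' is treated as a pattern

Corrected query:
SELECT id, kind FROM sensors WHERE kind LIKE 'pre%'

Result:
id | kind    
---+---------
4  | pressure
5  | pressure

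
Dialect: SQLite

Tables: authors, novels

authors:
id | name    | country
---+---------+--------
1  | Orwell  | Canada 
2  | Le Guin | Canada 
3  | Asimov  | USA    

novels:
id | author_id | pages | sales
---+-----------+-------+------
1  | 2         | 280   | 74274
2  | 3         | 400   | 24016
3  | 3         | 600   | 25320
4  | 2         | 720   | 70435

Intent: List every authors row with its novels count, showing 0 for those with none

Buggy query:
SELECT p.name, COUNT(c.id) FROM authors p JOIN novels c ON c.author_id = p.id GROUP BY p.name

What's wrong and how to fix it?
Bug: INNER JOIN drops authors rows that have no matching novels rows

Fix: Use LEFT JOIN so parents without children still appear (COUNT(c.id) gives 0)

Corrected query:
SELECT p.name, COUNT(c.id) FROM authors p LEFT JOIN novels c ON c.author_id = p.id GROUP BY p.name

Result:
name    | COUNT(c.id)
--------+------------
Asimov  | 2          
Le Guin | 2          
Orwell  | 0          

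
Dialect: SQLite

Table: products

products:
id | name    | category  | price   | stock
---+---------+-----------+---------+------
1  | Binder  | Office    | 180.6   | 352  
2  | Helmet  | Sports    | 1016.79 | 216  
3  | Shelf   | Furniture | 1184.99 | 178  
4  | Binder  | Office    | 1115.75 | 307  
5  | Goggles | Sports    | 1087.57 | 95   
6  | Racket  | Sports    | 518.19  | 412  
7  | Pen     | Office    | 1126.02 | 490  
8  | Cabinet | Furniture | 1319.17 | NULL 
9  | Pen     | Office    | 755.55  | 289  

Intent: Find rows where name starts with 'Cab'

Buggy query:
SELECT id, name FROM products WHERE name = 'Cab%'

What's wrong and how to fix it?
Bug: '=' compares the literal string including the % character; pattern matching needs LIKE

Fix: Replace '=' with LIKE so 'Cab%' is treated as a pattern

Corrected query:
SELECT id, name FROM products WHERE name LIKE 'Cab%'

Result:
id | name   
---+--------
8  | Cabinet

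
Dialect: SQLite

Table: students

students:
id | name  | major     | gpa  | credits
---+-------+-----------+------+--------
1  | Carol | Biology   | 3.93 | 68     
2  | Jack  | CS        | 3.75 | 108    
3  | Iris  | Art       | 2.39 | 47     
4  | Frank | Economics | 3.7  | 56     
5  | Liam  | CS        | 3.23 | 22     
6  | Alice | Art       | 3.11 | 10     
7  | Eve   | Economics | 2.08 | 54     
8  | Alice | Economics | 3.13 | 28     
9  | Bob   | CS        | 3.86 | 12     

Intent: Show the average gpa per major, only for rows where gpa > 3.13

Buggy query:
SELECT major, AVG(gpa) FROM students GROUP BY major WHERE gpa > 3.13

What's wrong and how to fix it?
Bug: WHERE cannot follow GROUP BY

Fix: Place WHERE between FROM and GROUP BY

Corrected query:
SELECT major, AVG(gpa) FROM students WHERE gpa > 3.13 GROUP BY major

Result:
major     | AVG(gpa)
----------+---------
Biology   | 3.93    
CS        | 3.613333
Economics | 3.7     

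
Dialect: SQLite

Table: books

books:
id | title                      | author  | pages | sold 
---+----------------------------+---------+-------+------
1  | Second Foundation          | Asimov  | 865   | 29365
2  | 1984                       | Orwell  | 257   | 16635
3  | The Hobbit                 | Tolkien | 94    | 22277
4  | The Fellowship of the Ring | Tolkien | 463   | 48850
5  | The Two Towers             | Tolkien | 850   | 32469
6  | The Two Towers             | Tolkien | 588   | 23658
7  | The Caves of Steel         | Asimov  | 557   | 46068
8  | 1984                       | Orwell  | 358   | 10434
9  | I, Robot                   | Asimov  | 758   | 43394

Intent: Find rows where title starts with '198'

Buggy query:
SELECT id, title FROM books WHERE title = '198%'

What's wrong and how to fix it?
Bug: '=' compares the literal string including the % character; pattern matching needs LIKE

Fix: Use LIKE for wildcard pattern matching

Corrected query:
SELECT id, title FROM books WHERE title LIKE '198%'

Result:
id | title
---+------
2  | 1984 
8  | 1984 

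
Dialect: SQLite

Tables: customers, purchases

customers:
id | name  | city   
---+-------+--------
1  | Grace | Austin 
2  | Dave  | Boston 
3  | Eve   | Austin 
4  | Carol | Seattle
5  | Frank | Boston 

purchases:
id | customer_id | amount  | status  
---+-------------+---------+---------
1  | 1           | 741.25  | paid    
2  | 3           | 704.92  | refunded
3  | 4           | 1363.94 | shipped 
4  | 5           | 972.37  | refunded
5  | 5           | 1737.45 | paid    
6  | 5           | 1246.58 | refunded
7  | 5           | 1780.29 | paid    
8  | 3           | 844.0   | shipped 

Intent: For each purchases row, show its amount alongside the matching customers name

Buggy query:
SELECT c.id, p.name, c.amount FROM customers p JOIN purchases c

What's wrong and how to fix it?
Bug: JOIN with no ON clause produces a cartesian product; every purchases row pairs with every customers row

Fix: Specify the join condition linking the foreign key to the parent id

Corrected query:
SELECT c.id, p.name, c.amount FROM customers p JOIN purchases c ON c.customer_id = p.id

Result:
id | name  | amount 
---+-------+--------
1  | Grace | 741.25 
2  | Eve   | 704.92 
3  | Carol | 1363.94
4  | Frank | 972.37 
5  | Frank | 1737.45
6  | Frank | 1246.58
7  | Frank | 1780.29
8  | Eve   | 844    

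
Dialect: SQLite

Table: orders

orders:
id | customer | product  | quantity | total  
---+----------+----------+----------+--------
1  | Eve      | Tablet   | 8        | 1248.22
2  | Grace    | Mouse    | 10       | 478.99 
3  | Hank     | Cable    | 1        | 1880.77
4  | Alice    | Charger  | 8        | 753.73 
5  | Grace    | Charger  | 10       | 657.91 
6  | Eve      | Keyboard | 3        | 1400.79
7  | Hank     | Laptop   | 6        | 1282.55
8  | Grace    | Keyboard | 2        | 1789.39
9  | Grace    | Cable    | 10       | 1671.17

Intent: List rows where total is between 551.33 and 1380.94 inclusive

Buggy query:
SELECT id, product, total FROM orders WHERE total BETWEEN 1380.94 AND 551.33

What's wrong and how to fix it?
Bug: The bounds are reversed; BETWEEN a AND b requires a <= b to match anything

Fix: Swap the bounds so the smaller value comes first

Corrected query:
SELECT id, product, total FROM orders WHERE total BETWEEN 551.33 AND 1380.94

Result:
id | product | total  
---+---------+--------
1  | Tablet  | 1248.22
4  | Charger | 753.73 
5  | Charger | 657.91 
7  | Laptop  | 1282.55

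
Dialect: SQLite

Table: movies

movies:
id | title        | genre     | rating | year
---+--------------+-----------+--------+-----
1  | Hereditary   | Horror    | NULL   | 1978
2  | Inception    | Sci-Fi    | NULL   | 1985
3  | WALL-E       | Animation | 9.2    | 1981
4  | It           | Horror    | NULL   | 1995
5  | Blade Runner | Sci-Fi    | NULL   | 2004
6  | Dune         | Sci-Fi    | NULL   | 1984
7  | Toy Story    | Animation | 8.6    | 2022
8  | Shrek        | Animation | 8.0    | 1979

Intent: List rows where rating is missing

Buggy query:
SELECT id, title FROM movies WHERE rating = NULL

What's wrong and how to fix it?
Bug: '= NULL' is always unknown in SQL three-valued logic, so no rows match

Fix: Use IS NULL to test for NULL

Corrected query:
SELECT id, title FROM movies WHERE rating IS NULL

Result:
id | title       
---+-------------
1  | Hereditary  
2  | Inception   
4  | It          
5  | Blade Runner
6  | Dune        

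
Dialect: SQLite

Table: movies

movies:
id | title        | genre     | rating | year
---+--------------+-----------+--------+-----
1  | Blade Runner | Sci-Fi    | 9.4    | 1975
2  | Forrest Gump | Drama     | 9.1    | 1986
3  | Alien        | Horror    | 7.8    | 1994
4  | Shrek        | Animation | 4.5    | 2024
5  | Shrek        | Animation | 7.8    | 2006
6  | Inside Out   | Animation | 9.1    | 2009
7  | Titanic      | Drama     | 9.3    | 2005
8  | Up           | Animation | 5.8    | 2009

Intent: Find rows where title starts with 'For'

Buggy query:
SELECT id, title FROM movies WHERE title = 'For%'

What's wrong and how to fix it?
Bug: Wildcards only work with LIKE; '=' treats '%' as a literal character

Fix: Use LIKE for wildcard pattern matching

Corrected query:
SELECT id, title FROM movies WHERE title LIKE 'For%'

Result:
id | title       
---+-------------
2  | Forrest Gump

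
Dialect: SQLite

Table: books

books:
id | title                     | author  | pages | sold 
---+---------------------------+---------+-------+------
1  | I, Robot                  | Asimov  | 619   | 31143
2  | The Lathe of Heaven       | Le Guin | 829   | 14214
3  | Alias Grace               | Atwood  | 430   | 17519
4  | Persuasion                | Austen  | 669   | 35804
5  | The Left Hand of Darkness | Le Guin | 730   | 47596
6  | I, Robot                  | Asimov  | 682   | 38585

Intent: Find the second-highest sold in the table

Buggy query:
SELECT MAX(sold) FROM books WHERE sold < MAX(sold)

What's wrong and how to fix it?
Bug: The inner MAX is an aggregate inside WHERE, which is not allowed

Fix: Put the inner MAX in a scalar subquery

Corrected query:
SELECT MAX(sold) FROM books WHERE sold < (SELECT MAX(sold) FROM books)

Result:
MAX(sold)
---------
38585    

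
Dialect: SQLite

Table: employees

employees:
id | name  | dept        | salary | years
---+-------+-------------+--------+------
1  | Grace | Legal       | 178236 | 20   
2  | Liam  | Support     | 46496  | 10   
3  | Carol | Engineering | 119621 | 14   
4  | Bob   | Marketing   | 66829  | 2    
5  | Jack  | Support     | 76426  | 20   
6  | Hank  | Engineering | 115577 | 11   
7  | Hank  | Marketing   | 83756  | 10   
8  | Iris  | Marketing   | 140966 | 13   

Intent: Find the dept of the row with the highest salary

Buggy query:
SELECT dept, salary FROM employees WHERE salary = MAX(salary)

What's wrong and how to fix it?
Bug: MAX(salary) is an aggregate and cannot be used directly in WHERE

Fix: Use a subquery: WHERE salary = (SELECT MAX(salary) FROM employees)

Corrected query:
SELECT dept, salary FROM employees WHERE salary = (SELECT MAX(salary) FROM employees)

Result:
dept  | salary
------+-------
Legal | 178236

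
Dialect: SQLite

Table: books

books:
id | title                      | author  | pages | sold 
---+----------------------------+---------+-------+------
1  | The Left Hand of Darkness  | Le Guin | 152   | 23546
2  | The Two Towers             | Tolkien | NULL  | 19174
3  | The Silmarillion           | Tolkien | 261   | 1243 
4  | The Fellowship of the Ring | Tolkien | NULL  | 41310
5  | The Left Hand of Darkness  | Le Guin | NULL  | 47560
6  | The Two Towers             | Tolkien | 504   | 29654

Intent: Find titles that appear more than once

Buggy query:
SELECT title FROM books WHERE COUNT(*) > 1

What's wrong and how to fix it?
Bug: COUNT(*) is an aggregate and cannot be used in WHERE

Fix: Group first, then use HAVING for the count condition

Corrected query:
SELECT title FROM books GROUP BY title HAVING COUNT(*) > 1

Result:
title                    
-------------------------
The Left Hand of Darkness
The Two Towers           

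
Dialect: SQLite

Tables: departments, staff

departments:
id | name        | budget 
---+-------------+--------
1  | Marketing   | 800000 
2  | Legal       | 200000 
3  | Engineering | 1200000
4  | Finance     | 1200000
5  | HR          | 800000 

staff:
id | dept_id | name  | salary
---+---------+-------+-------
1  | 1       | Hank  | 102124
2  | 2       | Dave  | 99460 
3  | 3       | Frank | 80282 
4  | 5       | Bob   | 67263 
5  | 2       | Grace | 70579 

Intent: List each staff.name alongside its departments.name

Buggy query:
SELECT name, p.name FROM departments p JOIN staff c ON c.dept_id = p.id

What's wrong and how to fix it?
Bug: 'name' exists in both joined tables, so the database can't tell which one is meant

Fix: Prefix ambiguous columns with the table alias

Corrected query:
SELECT c.name, p.name FROM departments p JOIN staff c ON c.dept_id = p.id

Result:
name  | name       
------+------------
Hank  | Marketing  
Dave  | Legal      
Frank | Engineering
Bob   | HR         
Grace | Legal      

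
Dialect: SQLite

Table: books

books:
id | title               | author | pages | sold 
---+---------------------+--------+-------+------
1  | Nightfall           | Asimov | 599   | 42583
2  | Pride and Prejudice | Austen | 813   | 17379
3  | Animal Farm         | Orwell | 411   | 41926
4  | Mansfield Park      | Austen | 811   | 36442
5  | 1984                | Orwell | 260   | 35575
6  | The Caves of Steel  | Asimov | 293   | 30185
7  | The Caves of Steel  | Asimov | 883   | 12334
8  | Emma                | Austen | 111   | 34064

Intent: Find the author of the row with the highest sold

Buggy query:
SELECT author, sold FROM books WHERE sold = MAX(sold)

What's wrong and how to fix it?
Bug: MAX(sold) is an aggregate and cannot be used directly in WHERE

Fix: Use a subquery: WHERE sold = (SELECT MAX(sold) FROM books)

Corrected query:
SELECT author, sold FROM books WHERE sold = (SELECT MAX(sold) FROM books)

Result:
author | sold 
-------+------
Asimov | 42583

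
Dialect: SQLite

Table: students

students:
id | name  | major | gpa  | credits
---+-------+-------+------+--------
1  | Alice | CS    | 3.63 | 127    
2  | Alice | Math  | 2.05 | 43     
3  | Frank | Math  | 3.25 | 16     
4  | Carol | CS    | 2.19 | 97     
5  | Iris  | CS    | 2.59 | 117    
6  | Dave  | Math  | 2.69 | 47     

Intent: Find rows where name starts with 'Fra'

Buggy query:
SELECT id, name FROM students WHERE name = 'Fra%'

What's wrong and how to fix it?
Bug: Wildcards only work with LIKE; '=' treats '%' as a literal character

Fix: Use LIKE for wildcard pattern matching

Corrected query:
SELECT id, name FROM students WHERE name LIKE 'Fra%'

Result:
id | name 
---+------
3  | Frank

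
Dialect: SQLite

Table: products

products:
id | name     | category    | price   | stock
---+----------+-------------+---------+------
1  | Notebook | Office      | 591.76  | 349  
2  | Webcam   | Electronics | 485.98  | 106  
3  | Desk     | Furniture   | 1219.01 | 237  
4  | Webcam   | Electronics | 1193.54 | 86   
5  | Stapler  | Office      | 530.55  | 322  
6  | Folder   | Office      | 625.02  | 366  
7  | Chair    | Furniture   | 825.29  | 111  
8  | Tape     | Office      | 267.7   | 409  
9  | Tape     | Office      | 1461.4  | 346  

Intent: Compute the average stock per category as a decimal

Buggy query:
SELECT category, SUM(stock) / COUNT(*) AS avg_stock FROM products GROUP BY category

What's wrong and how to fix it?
Bug: Both operands are integers, so '/' performs integer division and truncates

Fix: Cast one side to REAL so the division keeps the fractional part

Corrected query:
SELECT category, SUM(stock) * 1.0 / COUNT(*) AS avg_stock FROM products GROUP BY category

Result:
category    | avg_stock
------------+----------
Electronics | 96       
Furniture   | 174      
Office      | 358.4    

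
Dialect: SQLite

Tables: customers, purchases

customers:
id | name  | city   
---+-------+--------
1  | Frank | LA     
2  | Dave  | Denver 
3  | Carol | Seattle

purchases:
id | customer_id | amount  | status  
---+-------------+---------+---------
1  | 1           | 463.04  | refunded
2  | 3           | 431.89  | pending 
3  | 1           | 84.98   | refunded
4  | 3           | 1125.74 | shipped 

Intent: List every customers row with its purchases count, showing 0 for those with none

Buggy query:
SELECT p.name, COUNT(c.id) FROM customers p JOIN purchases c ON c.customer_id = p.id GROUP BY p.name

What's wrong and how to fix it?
Bug: INNER JOIN drops customers rows that have no matching purchases rows

Fix: Use LEFT JOIN so parents without children still appear (COUNT(c.id) gives 0)

Corrected query:
SELECT p.name, COUNT(c.id) FROM customers p LEFT JOIN purchases c ON c.customer_id = p.id GROUP BY p.name

Result:
name  | COUNT(c.id)
------+------------
Carol | 2          
Dave  | 0          
Frank | 2          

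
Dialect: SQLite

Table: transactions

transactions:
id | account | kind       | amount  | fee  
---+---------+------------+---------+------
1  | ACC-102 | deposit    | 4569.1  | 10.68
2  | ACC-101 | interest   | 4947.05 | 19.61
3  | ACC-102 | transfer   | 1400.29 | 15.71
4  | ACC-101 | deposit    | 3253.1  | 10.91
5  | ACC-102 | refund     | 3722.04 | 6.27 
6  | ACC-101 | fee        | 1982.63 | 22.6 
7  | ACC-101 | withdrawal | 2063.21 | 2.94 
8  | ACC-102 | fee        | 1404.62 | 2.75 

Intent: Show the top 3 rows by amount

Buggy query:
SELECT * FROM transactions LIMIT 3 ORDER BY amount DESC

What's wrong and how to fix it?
Bug: LIMIT must come after ORDER BY

Fix: Sort with ORDER BY, then apply LIMIT

Corrected query:
SELECT * FROM transactions ORDER BY amount DESC LIMIT 3

Result:
id | account | kind     | amount  | fee  
---+---------+----------+---------+------
2  | ACC-101 | interest | 4947.05 | 19.61
1  | ACC-102 | deposit  | 4569.1  | 10.68
5  | ACC-102 | refund   | 3722.04 | 6.27 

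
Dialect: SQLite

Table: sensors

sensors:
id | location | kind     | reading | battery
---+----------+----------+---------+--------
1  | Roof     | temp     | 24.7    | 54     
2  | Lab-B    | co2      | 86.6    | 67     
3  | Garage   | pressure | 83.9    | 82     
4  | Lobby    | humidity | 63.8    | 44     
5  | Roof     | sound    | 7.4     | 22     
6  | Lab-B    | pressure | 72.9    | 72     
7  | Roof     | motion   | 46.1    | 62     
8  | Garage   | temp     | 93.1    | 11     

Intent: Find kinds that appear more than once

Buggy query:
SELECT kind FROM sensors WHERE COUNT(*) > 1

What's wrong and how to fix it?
Bug: COUNT(*) is an aggregate and cannot be used in WHERE

Fix: GROUP BY kind, then filter groups with HAVING COUNT(*) > 1

Corrected query:
SELECT kind FROM sensors GROUP BY kind HAVING COUNT(*) > 1

Result:
kind    
--------
pressure
temp    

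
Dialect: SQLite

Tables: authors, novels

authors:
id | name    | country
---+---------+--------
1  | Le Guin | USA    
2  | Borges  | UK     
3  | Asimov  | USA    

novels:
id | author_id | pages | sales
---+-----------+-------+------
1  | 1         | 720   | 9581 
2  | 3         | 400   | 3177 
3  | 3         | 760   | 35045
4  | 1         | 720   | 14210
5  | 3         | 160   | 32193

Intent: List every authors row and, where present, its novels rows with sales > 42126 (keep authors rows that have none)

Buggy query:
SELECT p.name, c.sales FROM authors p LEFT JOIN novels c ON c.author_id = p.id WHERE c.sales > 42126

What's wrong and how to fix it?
Bug: A WHERE condition on the right-hand table after LEFT JOIN drops unmatched parents

Fix: Move the right-table condition into the ON clause so unmatched parents are kept

Corrected query:
SELECT p.name, c.sales FROM authors p LEFT JOIN novels c ON c.author_id = p.id AND c.sales > 42126

Result:
name    | sales
--------+------
Le Guin | NULL 
Borges  | NULL 
Asimov  | NULL 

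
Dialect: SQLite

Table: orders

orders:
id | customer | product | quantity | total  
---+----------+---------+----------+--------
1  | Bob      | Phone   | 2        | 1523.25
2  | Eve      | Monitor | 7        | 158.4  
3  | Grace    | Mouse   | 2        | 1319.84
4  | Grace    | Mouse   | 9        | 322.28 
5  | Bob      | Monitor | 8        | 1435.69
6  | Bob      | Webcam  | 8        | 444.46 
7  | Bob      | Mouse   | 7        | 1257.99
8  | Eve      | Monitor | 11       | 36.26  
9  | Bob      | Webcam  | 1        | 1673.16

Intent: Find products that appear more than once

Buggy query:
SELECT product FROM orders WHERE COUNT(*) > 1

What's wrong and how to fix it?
Bug: WHERE can't reference COUNT(*); aggregates are computed after WHERE

Fix: GROUP BY product, then filter groups with HAVING COUNT(*) > 1

Corrected query:
SELECT product FROM orders GROUP BY product HAVING COUNT(*) > 1

Result:
product
-------
Monitor
Mouse  
Webcam 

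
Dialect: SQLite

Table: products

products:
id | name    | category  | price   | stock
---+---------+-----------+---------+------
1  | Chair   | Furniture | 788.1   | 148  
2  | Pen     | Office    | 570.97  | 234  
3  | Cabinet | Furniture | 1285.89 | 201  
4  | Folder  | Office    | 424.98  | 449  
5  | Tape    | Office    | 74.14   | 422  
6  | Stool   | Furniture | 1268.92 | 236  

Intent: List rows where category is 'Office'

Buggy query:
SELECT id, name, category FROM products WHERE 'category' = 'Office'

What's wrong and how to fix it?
Bug: Single quotes denote string literals in SQL; the column name is being compared as a constant string

Fix: Remove the quotes around the column name (or use double quotes for an identifier)

Corrected query:
SELECT id, name, category FROM products WHERE category = 'Office'

Result:
id | name   | category
---+--------+---------
2  | Pen    | Office  
4  | Folder | Office  
5  | Tape   | Office  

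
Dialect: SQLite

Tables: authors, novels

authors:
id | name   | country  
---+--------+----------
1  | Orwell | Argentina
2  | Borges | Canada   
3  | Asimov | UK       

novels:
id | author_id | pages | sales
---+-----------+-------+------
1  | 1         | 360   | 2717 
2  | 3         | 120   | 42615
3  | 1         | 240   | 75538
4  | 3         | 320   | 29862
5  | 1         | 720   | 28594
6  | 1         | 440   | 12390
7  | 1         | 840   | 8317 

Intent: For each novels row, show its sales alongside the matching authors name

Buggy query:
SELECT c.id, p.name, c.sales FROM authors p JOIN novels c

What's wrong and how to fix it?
Bug: JOIN with no ON clause produces a cartesian product; every novels row pairs with every authors row

Fix: Add ON c.author_id = p.id to the JOIN

Corrected query:
SELECT c.id, p.name, c.sales FROM authors p JOIN novels c ON c.author_id = p.id

Result:
id | name   | sales
---+--------+------
1  | Orwell | 2717 
2  | Asimov | 42615
3  | Orwell | 75538
4  | Asimov | 29862
5  | Orwell | 28594
6  | Orwell | 12390
7  | Orwell | 8317 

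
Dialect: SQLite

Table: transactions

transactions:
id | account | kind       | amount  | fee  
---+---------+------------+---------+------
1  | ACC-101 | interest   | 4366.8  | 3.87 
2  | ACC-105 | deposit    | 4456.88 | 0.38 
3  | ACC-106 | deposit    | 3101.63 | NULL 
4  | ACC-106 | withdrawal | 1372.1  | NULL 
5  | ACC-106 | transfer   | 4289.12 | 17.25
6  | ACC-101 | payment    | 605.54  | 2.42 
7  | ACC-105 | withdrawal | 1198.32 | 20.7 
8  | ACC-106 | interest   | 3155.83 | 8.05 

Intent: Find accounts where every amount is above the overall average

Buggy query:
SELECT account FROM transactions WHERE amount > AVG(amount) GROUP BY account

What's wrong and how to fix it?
Bug: AVG() is an aggregate; it can't sit directly in WHERE

Fix: Use a subquery for AVG and a HAVING MIN(...) filter so the condition holds for every row in the group

Corrected query:
SELECT account FROM transactions GROUP BY account HAVING MIN(amount) > (SELECT AVG(amount) FROM transactions)

Result:
(no rows)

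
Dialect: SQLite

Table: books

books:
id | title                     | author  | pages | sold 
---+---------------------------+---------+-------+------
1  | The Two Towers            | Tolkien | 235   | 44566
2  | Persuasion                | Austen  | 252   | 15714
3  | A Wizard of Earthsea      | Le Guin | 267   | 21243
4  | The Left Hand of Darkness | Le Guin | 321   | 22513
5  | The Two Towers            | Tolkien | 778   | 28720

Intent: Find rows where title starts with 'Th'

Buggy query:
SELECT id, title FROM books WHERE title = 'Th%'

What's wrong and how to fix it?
Bug: '=' compares the literal string including the % character; pattern matching needs LIKE

Fix: Replace '=' with LIKE so 'Th%' is treated as a pattern

Corrected query:
SELECT id, title FROM books WHERE title LIKE 'Th%'

Result:
id | title                    
---+--------------------------
1  | The Two Towers           
4  | The Left Hand of Darkness
5  | The Two Towers           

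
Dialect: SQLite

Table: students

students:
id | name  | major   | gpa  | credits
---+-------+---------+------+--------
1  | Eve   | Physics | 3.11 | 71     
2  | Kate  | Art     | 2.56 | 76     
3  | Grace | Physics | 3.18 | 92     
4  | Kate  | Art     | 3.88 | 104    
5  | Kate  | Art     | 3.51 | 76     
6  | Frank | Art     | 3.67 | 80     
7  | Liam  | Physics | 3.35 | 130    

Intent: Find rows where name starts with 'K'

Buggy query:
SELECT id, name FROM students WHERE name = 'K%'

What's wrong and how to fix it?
Bug: '=' compares the literal string including the % character; pattern matching needs LIKE

Fix: Replace '=' with LIKE so 'K%' is treated as a pattern

Corrected query:
SELECT id, name FROM students WHERE name LIKE 'K%'

Result:
id | name
---+-----
2  | Kate
4  | Kate
5  | Kate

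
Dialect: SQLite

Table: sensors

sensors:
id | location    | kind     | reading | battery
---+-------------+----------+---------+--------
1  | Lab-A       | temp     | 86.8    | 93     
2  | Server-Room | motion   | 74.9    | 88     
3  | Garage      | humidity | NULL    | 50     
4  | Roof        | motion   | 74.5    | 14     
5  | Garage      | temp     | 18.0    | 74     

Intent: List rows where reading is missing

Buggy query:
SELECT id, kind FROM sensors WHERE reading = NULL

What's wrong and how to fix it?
Bug: Comparing to NULL with '=' never matches; NULL = NULL is unknown, not true

Fix: Replace '= NULL' with 'IS NULL'

Corrected query:
SELECT id, kind FROM sensors WHERE reading IS NULL

Result:
id | kind    
---+---------
3  | humidity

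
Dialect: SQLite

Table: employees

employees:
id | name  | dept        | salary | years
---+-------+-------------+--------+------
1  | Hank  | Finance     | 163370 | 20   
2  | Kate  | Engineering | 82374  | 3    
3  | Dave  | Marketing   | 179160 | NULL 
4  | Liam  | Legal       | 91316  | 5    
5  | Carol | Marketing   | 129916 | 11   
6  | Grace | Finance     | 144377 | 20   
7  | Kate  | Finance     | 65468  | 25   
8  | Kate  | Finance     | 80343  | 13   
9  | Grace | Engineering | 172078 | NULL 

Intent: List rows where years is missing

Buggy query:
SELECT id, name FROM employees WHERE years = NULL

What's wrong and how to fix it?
Bug: '= NULL' is always unknown in SQL three-valued logic, so no rows match

Fix: Use IS NULL to test for NULL

Corrected query:
SELECT id, name FROM employees WHERE years IS NULL

Result:
id | name 
---+------
3  | Dave 
9  | Grace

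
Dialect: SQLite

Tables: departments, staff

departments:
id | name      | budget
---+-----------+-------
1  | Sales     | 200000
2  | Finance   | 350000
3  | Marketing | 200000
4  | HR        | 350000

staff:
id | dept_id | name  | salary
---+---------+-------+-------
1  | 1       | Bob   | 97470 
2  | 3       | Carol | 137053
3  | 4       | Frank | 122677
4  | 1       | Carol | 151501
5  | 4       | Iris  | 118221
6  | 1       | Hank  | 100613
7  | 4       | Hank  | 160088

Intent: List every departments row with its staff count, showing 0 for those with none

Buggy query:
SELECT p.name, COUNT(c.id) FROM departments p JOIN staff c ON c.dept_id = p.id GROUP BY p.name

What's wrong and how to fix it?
Bug: An inner join excludes parents with zero children

Fix: Switch to LEFT JOIN to retain unmatched parent rows

Corrected query:
SELECT p.name, COUNT(c.id) FROM departments p LEFT JOIN staff c ON c.dept_id = p.id GROUP BY p.name

Result:
name      | COUNT(c.id)
----------+------------
Finance   | 0          
HR        | 3          
Marketing | 1          
Sales     | 3          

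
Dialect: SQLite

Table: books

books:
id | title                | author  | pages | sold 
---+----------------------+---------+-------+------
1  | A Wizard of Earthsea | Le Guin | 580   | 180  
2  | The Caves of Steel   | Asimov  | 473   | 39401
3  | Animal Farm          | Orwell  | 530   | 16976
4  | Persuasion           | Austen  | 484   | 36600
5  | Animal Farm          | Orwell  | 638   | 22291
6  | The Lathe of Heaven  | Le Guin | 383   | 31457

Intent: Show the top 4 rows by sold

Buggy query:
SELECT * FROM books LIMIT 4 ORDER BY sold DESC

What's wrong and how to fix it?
Bug: ORDER BY cannot follow LIMIT; LIMIT is the final clause

Fix: Sort with ORDER BY, then apply LIMIT

Corrected query:
SELECT * FROM books ORDER BY sold DESC LIMIT 4

Result:
id | title               | author  | pages | sold 
---+---------------------+---------+-------+------
2  | The Caves of Steel  | Asimov  | 473   | 39401
4  | Persuasion          | Austen  | 484   | 36600
6  | The Lathe of Heaven | Le Guin | 383   | 31457
5  | Animal Farm         | Orwell  | 638   | 22291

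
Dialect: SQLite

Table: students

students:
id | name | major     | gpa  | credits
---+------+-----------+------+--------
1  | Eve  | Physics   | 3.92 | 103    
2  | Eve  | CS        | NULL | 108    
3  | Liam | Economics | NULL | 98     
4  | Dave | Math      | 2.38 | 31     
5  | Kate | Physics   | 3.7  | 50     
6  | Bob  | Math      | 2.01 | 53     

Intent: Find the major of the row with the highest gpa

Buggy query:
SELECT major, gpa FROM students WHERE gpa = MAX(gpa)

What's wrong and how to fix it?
Bug: WHERE is evaluated per row; an aggregate over the whole table isn't defined there

Fix: Use a subquery: WHERE gpa = (SELECT MAX(gpa) FROM students)

Corrected query:
SELECT major, gpa FROM students WHERE gpa = (SELECT MAX(gpa) FROM students)

Result:
major   | gpa 
--------+-----
Physics | 3.92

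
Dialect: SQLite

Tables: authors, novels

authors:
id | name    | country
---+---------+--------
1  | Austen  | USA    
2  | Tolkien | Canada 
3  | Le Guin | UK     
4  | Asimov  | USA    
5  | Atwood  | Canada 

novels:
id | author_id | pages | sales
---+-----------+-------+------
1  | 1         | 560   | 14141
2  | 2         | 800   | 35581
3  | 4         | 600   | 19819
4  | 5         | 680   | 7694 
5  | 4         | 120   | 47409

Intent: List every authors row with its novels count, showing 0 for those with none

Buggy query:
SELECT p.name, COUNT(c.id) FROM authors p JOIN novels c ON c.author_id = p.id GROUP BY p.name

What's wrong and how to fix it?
Bug: INNER JOIN drops authors rows that have no matching novels rows

Fix: Use LEFT JOIN so parents without children still appear (COUNT(c.id) gives 0)

Corrected query:
SELECT p.name, COUNT(c.id) FROM authors p LEFT JOIN novels c ON c.author_id = p.id GROUP BY p.name

Result:
name    | COUNT(c.id)
--------+------------
Asimov  | 2          
Atwood  | 1          
Austen  | 1          
Le Guin | 0          
Tolkien | 1          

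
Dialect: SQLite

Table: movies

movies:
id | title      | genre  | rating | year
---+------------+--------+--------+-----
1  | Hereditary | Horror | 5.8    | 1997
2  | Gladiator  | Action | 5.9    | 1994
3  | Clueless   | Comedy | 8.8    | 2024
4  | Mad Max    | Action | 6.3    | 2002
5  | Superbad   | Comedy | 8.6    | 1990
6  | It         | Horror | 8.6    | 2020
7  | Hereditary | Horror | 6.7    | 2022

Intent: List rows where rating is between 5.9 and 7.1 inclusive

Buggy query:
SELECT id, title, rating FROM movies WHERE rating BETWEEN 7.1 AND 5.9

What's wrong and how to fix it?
Bug: BETWEEN expects the lower bound first; with 7.1 AND 5.9 the range is empty

Fix: Write BETWEEN 5.9 AND 7.1

Corrected query:
SELECT id, title, rating FROM movies WHERE rating BETWEEN 5.9 AND 7.1

Result:
id | title      | rating
---+------------+-------
2  | Gladiator  | 5.9   
4  | Mad Max    | 6.3   
7  | Hereditary | 6.7   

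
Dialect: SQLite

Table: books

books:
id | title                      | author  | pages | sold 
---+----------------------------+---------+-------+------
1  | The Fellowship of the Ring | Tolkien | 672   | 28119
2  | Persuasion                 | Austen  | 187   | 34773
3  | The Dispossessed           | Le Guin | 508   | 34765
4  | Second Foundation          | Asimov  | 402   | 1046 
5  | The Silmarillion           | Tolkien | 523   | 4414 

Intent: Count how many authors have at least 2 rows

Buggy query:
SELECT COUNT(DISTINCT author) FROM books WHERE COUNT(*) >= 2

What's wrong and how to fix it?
Bug: WHERE filters individual rows, not groups, so a group-level COUNT is invalid there

Fix: Group first with HAVING COUNT(*) >= 2, then COUNT the resulting groups

Corrected query:
SELECT COUNT(*) FROM (SELECT author FROM books GROUP BY author HAVING COUNT(*) >= 2)

Result:
COUNT(*)
--------
1       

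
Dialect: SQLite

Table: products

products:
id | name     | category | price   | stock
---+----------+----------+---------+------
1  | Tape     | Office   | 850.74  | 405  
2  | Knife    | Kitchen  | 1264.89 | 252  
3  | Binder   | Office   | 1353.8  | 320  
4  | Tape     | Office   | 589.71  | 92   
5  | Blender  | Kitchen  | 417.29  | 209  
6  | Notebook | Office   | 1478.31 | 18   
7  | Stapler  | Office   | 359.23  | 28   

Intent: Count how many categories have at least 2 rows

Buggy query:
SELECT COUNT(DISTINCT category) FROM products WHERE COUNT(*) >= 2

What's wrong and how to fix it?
Bug: WHERE filters individual rows, not groups, so a group-level COUNT is invalid there

Fix: Group first with HAVING COUNT(*) >= 2, then COUNT the resulting groups

Corrected query:
SELECT COUNT(*) FROM (SELECT category FROM products GROUP BY category HAVING COUNT(*) >= 2)

Result:
COUNT(*)
--------
2       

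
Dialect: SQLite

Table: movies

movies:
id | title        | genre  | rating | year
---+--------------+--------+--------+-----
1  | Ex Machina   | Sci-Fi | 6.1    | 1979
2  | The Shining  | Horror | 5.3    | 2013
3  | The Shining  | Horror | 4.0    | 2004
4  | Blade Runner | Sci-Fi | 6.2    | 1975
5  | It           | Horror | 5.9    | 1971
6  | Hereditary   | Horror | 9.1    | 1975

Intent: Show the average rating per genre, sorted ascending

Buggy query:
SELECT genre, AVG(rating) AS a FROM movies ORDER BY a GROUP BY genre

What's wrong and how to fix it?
Bug: GROUP BY must precede ORDER BY

Fix: Move ORDER BY to the end, after GROUP BY

Corrected query:
SELECT genre, AVG(rating) AS a FROM movies GROUP BY genre ORDER BY a

Result:
genre  | a    
-------+------
Horror | 6.075
Sci-Fi | 6.15 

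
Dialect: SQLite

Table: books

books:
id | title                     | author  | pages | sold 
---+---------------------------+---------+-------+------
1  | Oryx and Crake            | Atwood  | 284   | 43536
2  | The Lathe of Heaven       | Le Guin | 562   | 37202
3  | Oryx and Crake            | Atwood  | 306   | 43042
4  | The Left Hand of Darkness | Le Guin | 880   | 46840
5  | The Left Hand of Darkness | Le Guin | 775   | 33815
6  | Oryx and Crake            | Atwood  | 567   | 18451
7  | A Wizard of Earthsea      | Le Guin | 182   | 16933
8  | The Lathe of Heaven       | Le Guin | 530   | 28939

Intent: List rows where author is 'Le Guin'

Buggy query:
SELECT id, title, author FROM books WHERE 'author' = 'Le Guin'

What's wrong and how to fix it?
Bug: Single quotes denote string literals in SQL; the column name is being compared as a constant string

Fix: Remove the quotes around the column name (or use double quotes for an identifier)

Corrected query:
SELECT id, title, author FROM books WHERE author = 'Le Guin'

Result:
id | title                     | author 
---+---------------------------+--------
2  | The Lathe of Heaven       | Le Guin
4  | The Left Hand of Darkness | Le Guin
5  | The Left Hand of Darkness | Le Guin
7  | A Wizard of Earthsea      | Le Guin
8  | The Lathe of Heaven       | Le Guin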